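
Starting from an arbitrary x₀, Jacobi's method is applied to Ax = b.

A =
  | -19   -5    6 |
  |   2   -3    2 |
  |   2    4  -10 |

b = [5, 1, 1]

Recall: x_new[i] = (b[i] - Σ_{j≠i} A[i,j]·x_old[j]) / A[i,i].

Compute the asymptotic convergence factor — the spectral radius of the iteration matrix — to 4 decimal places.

0.5022

Write A = D+L+U with D = diag(-19, -3, -10).
Jacobi T = -D⁻¹(L+U): T[2,0] = -(2)/(-10) = +0.2000; T[2,2] = 0.
  T[0,:] = [+0.0000, -0.2632, +0.3158]
  T[1,:] = [+0.6667, +0.0000, +0.6667]
  T[2,:] = [+0.2000, +0.4000, +0.0000]
|eigenvalues of T|: 0.5022, 0.3128, 0.3128.
spectral radius ρ = 0.5022; 0.5022 < 1, so it converges for any x₀.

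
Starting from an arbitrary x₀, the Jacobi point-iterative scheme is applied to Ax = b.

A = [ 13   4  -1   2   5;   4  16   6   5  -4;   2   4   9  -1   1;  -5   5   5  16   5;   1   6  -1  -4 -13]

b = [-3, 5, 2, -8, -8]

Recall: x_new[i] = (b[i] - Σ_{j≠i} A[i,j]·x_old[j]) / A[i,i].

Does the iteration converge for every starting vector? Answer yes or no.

Split A = D + L + U, D = diag(13, 16, 9, 16, -13).
T_J = -D⁻¹(L+U): T[4,3] = -(-4)/(-13) = -0.3077; T[4,4] = 0.
  T[0,:] = [+0.0000  -0.3077  +0.0769  -0.1538  -0.3846]
  T[1,:] = [-0.2500  +0.0000  -0.3750  -0.3125  +0.2500]
  T[2,:] = [-0.2222  -0.4444  +0.0000  +0.1111  -0.1111]
  T[3,:] = [+0.3125  -0.3125  -0.3125  +0.0000  -0.3125]
  T[4,:] = [+0.0769  +0.4615  -0.0769  -0.3077  +0.0000]
|λ(T)| sorted: 0.8208, 0.5891, 0.3044, 0.3044, 0.1418.
ρ(T) = max|λ| = 0.8208; 0.8208 < 1: convergent.

yes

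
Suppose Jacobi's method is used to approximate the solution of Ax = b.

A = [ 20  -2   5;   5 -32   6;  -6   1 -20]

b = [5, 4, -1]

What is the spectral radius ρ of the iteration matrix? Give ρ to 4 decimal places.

Split A = D + L + U, D = diag(20, -32, -20).
Jacobi: T = -D⁻¹(L+U), T[2,0] = -(-6)/(-20) = -0.3000; T[2,2] = 0.
  T[0,:] = [+0.0000 +0.1000 -0.2500]
  T[1,:] = [+0.1562 +0.0000 +0.1875]
  T[2,:] = [-0.3000 +0.0500 +0.0000]
|eigenvalues of T|: 0.3489, 0.2678, 0.0811.
ρ(T) = max|λ| = 0.3489; 0.3489 < 1: convergent.

0.3489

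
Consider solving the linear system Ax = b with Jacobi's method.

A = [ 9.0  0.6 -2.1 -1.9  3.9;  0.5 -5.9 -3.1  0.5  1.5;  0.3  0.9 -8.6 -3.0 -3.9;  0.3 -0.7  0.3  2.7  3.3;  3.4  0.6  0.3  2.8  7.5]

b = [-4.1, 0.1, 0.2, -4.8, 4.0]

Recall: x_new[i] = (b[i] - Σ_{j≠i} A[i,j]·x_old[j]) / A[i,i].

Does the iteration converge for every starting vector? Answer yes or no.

Diagonal D = diag(9, -5.9, -8.6, 2.7, 7.5); L, U strict lower/upper.
Jacobi T = -D⁻¹(L+U): T[0,2] = -(-2.1)/(9) = +0.2333; T[0,0] = 0.
  T[0,:] = [+0.0000  -0.0667  +0.2333  +0.2111  -0.4333]
  T[1,:] = [+0.0847  +0.0000  -0.5254  +0.0847  +0.2542]
  T[2,:] = [+0.0349  +0.1047  +0.0000  -0.3488  -0.4535]
  T[3,:] = [-0.1111  +0.2593  -0.1111  +0.0000  -1.2222]
  T[4,:] = [-0.4533  -0.0800  -0.0400  -0.3733  +0.0000]
|λ(T)| sorted: 0.8542, 0.6095, 0.3385, 0.3385, 0.3069.
ρ(T) = max|λ| = 0.8542; 0.8542 < 1: convergent.

yes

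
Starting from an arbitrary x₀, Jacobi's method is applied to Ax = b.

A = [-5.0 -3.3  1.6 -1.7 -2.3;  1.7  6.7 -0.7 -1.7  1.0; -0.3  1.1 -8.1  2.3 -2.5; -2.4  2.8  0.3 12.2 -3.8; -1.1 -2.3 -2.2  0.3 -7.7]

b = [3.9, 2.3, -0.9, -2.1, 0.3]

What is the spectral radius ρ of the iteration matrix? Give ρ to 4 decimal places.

0.5906

Diagonal D = diag(-5, 6.7, -8.1, 12.2, -7.7); L, U strict lower/upper.
T_J = -D⁻¹(L+U): T[2,1] = -(1.1)/(-8.1) = +0.1358; T[2,2] = 0.
  T[0,:] = [+0.0000  -0.6600  +0.3200  -0.3400  -0.4600]
  T[1,:] = [-0.2537  +0.0000  +0.1045  +0.2537  -0.1493]
  T[2,:] = [-0.0370  +0.1358  +0.0000  +0.2840  -0.3086]
  T[3,:] = [+0.1967  -0.2295  -0.0246  +0.0000  +0.3115]
  T[4,:] = [-0.1429  -0.2987  -0.2857  +0.0390  +0.0000]
moduli |λ_i(T)| = 0.5906, 0.4343, 0.4343, 0.3862, 0.3191.
spectral radius ρ = 0.5906; 0.5906 < 1 ⇒ converges.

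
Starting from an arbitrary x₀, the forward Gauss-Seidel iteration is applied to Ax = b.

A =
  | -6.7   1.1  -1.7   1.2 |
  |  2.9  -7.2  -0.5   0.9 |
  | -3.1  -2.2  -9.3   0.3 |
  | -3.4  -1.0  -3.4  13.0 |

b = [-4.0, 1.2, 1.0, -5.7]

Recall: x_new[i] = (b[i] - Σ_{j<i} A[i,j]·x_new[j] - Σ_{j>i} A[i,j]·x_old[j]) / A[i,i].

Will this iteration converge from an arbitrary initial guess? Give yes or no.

yes

Write A = D+L+U with D = diag(-6.7, -7.2, -9.3, 13).
T_GS = -(D+L)⁻¹U: row 0 first, T[0,3] = -(1.2)/(-6.7) = +0.1791; later rows by forward substitution.
  T[0,:] = [+0.0000 +0.1642 -0.2537 +0.1791]
  T[1,:] = [+0.0000 +0.0661 -0.1716 +0.1971]
  T[2,:] = [+0.0000 -0.0704 +0.1252 -0.0741]
  T[3,:] = [+0.0000 +0.0296 -0.0468 +0.0426]
moduli |λ_i(T)| = 0.2521, 0.0306, 0.0125, 0.0000.
ρ = 0.2521; 0.2521 < 1: convergent.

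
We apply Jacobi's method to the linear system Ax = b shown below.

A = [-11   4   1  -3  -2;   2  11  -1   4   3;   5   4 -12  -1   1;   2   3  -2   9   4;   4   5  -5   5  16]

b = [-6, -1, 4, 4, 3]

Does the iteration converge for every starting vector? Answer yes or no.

Let D = diag(-11, 11, -12, 9, 16); L, U the strict triangles.
Jacobi: T = -D⁻¹(L+U), T[1,4] = -(3)/(11) = -0.2727; T[1,1] = 0.
  T[0,:] = [+0.0000  +0.3636  +0.0909  -0.2727  -0.1818]
  T[1,:] = [-0.1818  +0.0000  +0.0909  -0.3636  -0.2727]
  T[2,:] = [+0.4167  +0.3333  +0.0000  -0.0833  +0.0833]
  T[3,:] = [-0.2222  -0.3333  +0.2222  +0.0000  -0.4444]
  T[4,:] = [-0.2500  -0.3125  +0.3125  -0.3125  +0.0000]
|eigenvalues of T|: 0.8295, 0.4216, 0.3680, 0.3680, 0.1452.
ρ = 0.8295; 0.8295 < 1: convergent.

yes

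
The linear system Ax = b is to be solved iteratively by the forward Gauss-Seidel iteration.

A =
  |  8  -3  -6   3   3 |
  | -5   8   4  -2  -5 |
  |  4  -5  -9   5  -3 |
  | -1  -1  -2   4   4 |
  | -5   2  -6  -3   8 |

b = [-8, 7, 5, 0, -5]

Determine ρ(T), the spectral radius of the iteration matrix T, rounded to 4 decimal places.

1.1758

Diagonal D = diag(8, 8, -9, 4, 8); L, U strict lower/upper.
GS T = -(D+L)⁻¹U: row 0 first, T[0,2] = -(-6)/(8) = +0.7500; later rows by forward substitution.
  T[0,:] = [+0.0000  +0.3750  +0.7500  -0.3750  -0.3750]
  T[1,:] = [+0.0000  +0.2344  -0.0312  +0.0156  +0.3906]
  T[2,:] = [+0.0000  +0.0365  +0.3507  +0.3802  -0.7170]
  T[3,:] = [+0.0000  +0.1706  +0.3550  +0.1003  -1.3546]
  T[4,:] = [+0.0000  +0.2671  +0.8727  +0.0845  -1.3778]
|eigenvalues of T|: 1.1758, 0.4545, 0.4545, 0.2681, 0.0000.
ρ = 1.1758; 1.1758 > 1 ⇒ diverges.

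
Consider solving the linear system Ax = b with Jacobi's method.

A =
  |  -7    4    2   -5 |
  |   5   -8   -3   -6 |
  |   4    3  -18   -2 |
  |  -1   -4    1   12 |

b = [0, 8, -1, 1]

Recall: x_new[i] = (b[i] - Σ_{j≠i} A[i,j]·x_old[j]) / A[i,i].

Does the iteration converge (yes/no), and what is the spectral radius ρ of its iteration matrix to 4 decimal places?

Let D = diag(-7, -8, -18, 12); L, U the strict triangles.
Jacobi T = -D⁻¹(L+U): T[3,1] = -(-4)/(12) = +0.3333; T[3,3] = 0.
  T[0,:] = [+0.0000  +0.5714  +0.2857  -0.7143]
  T[1,:] = [+0.6250  +0.0000  -0.3750  -0.7500]
  T[2,:] = [+0.2222  +0.1667  +0.0000  -0.1111]
  T[3,:] = [+0.0833  +0.3333  -0.0833  +0.0000]
|λ(T)| sorted: 0.6379, 0.5084, 0.5084, 0.2136.
ρ(T) = max|λ| = 0.6379; 0.6379 < 1, so it converges for any x₀.

yes, ρ = 0.6379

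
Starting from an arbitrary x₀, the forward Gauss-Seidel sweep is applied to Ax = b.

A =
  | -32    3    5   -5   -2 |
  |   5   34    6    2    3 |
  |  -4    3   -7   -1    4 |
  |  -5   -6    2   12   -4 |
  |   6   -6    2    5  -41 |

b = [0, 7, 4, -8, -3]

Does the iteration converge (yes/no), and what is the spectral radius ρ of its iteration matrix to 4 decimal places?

Diagonal D = diag(-32, 34, -7, 12, -41); L, U strict lower/upper.
T_GS = -(D+L)⁻¹U: row 0 first, T[0,1] = -(3)/(-32) = +0.0938; later rows by forward substitution.
  T[0,:] = [+0.0000 +0.0938 +0.1562 -0.1562 -0.0625]
  T[1,:] = [+0.0000 -0.0138 -0.1994 -0.0358 -0.0790]
  T[2,:] = [+0.0000 -0.0595 -0.1748 -0.0689 +0.5733]
  T[3,:] = [+0.0000 +0.0421 -0.0055 -0.0715 +0.1722]
  T[4,:] = [+0.0000 +0.0180 +0.0429 -0.0297 +0.0514]
|eigenvalues of T|: 0.3024, 0.1073, 0.0596, 0.0596, 0.0000.
ρ(T) = max|λ| = 0.3024; 0.3024 < 1: convergent.

yes, ρ = 0.3024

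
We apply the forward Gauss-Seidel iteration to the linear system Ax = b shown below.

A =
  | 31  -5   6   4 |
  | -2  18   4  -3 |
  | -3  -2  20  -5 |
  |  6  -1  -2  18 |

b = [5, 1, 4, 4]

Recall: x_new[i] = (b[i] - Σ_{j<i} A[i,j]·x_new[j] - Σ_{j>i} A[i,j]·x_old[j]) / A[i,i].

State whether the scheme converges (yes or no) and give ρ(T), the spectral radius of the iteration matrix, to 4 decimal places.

Split A = D + L + U, D = diag(31, 18, 20, 18).
GS T = -(D+L)⁻¹U: row 0 first, T[0,1] = -(-5)/(31) = +0.1613; later rows by forward substitution.
  T[0,:] = [+0.0000 +0.1613 -0.1935 -0.1290]
  T[1,:] = [+0.0000 +0.0179 -0.2437 +0.1523]
  T[2,:] = [+0.0000 +0.0260 -0.0534 +0.2459]
  T[3,:] = [+0.0000 -0.0499 +0.0450 +0.0788]
|roots of det(T-λI)|: 0.1623, 0.1357, 0.1357, 0.0000.
ρ(T) = max|λ| = 0.1623; 0.1623 < 1: convergent.

yes, ρ = 0.1623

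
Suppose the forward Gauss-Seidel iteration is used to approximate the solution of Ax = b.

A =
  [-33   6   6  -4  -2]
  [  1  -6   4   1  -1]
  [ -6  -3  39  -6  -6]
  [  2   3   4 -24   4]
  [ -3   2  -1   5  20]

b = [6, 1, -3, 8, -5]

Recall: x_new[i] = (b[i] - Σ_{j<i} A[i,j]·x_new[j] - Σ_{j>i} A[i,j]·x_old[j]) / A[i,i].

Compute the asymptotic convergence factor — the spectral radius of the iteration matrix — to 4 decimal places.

0.2783

Let D = diag(-33, -6, 39, -24, 20); L, U the strict triangles.
T_GS = -(D+L)⁻¹U: row 0 first, T[0,1] = -(6)/(-33) = +0.1818; later rows by forward substitution.
  T[0,:] = [+0.0000, +0.1818, +0.1818, -0.1212, -0.0606]
  T[1,:] = [+0.0000, +0.0303, +0.6970, +0.1465, -0.1768]
  T[2,:] = [+0.0000, +0.0303, +0.0816, +0.1465, +0.1309]
  T[3,:] = [+0.0000, +0.0240, +0.1159, +0.0326, +0.1613]
  T[4,:] = [+0.0000, +0.0198, -0.0673, -0.0337, -0.0252]
|λ(T)| sorted: 0.2783, 0.1300, 0.1300, 0.0991, 0.0000.
ρ(T) = max|λ| = 0.2783; 0.2783 < 1: convergent.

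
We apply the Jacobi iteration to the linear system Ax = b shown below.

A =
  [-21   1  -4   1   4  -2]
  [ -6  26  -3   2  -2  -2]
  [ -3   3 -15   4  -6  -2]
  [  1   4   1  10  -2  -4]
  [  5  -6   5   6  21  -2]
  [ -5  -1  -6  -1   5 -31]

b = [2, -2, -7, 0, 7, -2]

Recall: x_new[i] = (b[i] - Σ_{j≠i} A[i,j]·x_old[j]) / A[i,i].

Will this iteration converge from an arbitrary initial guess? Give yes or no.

yes

Split A = D + L + U, D = diag(-21, 26, -15, 10, 21, -31).
Jacobi: T = -D⁻¹(L+U), T[4,3] = -(6)/(21) = -0.2857; T[4,4] = 0.
  T[0,:] = [+0.0000 +0.0476 -0.1905 +0.0476 +0.1905 -0.0952]
  T[1,:] = [+0.2308 +0.0000 +0.1154 -0.0769 +0.0769 +0.0769]
  T[2,:] = [-0.2000 +0.2000 +0.0000 +0.2667 -0.4000 -0.1333]
  T[3,:] = [-0.1000 -0.4000 -0.1000 +0.0000 +0.2000 +0.4000]
  T[4,:] = [-0.2381 +0.2857 -0.2381 -0.2857 +0.0000 +0.0952]
  T[5,:] = [-0.1613 -0.0323 -0.1935 -0.0323 +0.1613 +0.0000]
|eigenvalues of T|: 0.5414, 0.3903, 0.3903, 0.3052, 0.1671, 0.0231.
ρ = 0.5414; 0.5414 < 1: convergent.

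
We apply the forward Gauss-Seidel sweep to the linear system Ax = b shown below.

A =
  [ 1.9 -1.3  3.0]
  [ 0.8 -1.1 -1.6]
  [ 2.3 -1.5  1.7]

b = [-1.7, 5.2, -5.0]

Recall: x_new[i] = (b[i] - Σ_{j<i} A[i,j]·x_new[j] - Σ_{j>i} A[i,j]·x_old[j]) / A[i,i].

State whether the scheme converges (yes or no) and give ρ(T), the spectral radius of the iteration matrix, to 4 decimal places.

no, ρ = 1.3411

Diagonal D = diag(1.9, -1.1, 1.7); L, U strict lower/upper.
GS T = -(D+L)⁻¹U: row 0 first, T[0,1] = -(-1.3)/(1.9) = +0.6842; later rows by forward substitution.
  T[0,:] = [+0.0000, +0.6842, -1.5789]
  T[1,:] = [+0.0000, +0.4976, -2.6029]
  T[2,:] = [+0.0000, -0.4866, -0.1604]
|λ(T)| sorted: 1.3411, 1.0040, 0.0000.
ρ = 1.3411; 1.3411 > 1, so it fails to converge.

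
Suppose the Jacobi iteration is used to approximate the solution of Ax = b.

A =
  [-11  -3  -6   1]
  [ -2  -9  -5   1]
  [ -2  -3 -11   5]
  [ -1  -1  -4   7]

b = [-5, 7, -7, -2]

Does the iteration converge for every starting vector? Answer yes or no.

Write A = D+L+U with D = diag(-11, -9, -11, 7).
T_J = -D⁻¹(L+U): T[3,1] = -(-1)/(7) = +0.1429; T[3,3] = 0.
  T[0,:] = [+0.0000  -0.2727  -0.5455  +0.0909]
  T[1,:] = [-0.2222  +0.0000  -0.5556  +0.1111]
  T[2,:] = [-0.1818  -0.2727  +0.0000  +0.4545]
  T[3,:] = [+0.1429  +0.1429  +0.5714  +0.0000]
moduli |λ_i(T)| = 0.8925, 0.5828, 0.2434, 0.0663.
ρ(T) = max|λ| = 0.8925; 0.8925 < 1, so it converges for any x₀.

yes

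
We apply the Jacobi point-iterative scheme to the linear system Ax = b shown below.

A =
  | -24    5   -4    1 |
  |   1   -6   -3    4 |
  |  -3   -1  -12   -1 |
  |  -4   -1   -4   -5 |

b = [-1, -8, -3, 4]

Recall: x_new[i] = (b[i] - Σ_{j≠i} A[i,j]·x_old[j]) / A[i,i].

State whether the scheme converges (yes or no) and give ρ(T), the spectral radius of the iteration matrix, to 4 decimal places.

yes, ρ = 0.4582

Split A = D + L + U, D = diag(-24, -6, -12, -5).
T_J = -D⁻¹(L+U): T[3,0] = -(-4)/(-5) = -0.8000; T[3,3] = 0.
  T[0,:] = [+0.0000 +0.2083 -0.1667 +0.0417]
  T[1,:] = [+0.1667 +0.0000 -0.5000 +0.6667]
  T[2,:] = [-0.2500 -0.0833 +0.0000 -0.0833]
  T[3,:] = [-0.8000 -0.2000 -0.8000 +0.0000]
|roots of det(T-λI)|: 0.4582, 0.3750, 0.3750, 0.2640.
ρ(T) = max|λ| = 0.4582; 0.4582 < 1 ⇒ converges.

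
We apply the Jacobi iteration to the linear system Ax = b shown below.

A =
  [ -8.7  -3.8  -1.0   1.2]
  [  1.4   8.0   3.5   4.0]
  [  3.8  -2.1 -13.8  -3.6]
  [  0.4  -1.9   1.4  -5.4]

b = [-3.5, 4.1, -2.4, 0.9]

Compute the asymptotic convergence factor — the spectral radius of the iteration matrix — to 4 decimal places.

Diagonal D = diag(-8.7, 8, -13.8, -5.4); L, U strict lower/upper.
Jacobi T = -D⁻¹(L+U): T[2,3] = -(-3.6)/(-13.8) = -0.2609; T[2,2] = 0.
  T[0,:] = [+0.0000 -0.4368 -0.1149 +0.1379]
  T[1,:] = [-0.1750 +0.0000 -0.4375 -0.5000]
  T[2,:] = [+0.2754 -0.1522 +0.0000 -0.2609]
  T[3,:] = [+0.0741 -0.3519 +0.2593 +0.0000]
|roots of det(T-λI)|: 0.6378, 0.4736, 0.3149, 0.3149.
spectral radius ρ = 0.6378; 0.6378 < 1 ⇒ converges.

0.6378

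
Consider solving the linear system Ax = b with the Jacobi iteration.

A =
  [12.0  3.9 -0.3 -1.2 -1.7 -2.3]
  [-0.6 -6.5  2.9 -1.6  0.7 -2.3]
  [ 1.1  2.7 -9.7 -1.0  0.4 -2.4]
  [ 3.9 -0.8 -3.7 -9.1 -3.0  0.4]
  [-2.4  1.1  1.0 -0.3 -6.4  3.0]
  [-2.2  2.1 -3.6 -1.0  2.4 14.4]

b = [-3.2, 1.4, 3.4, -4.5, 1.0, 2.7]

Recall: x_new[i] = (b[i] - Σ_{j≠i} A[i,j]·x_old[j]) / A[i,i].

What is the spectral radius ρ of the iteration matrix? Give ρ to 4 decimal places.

Let D = diag(12, -6.5, -9.7, -9.1, -6.4, 14.4); L, U the strict triangles.
Jacobi: T = -D⁻¹(L+U), T[5,0] = -(-2.2)/(14.4) = +0.1528; T[5,5] = 0.
  T[0,:] = [+0.0000  -0.3250  +0.0250  +0.1000  +0.1417  +0.1917]
  T[1,:] = [-0.0923  +0.0000  +0.4462  -0.2462  +0.1077  -0.3538]
  T[2,:] = [+0.1134  +0.2784  +0.0000  -0.1031  +0.0412  -0.2474]
  T[3,:] = [+0.4286  -0.0879  -0.4066  +0.0000  -0.3297  +0.0440]
  T[4,:] = [-0.3750  +0.1719  +0.1562  -0.0469  +0.0000  +0.4688]
  T[5,:] = [+0.1528  -0.1458  +0.2500  +0.0694  -0.1667  +0.0000]
moduli |λ_i(T)| = 0.7291, 0.4581, 0.4581, 0.3496, 0.2851, 0.1392.
ρ(T) = max|λ| = 0.7291; 0.7291 < 1: convergent.

0.7291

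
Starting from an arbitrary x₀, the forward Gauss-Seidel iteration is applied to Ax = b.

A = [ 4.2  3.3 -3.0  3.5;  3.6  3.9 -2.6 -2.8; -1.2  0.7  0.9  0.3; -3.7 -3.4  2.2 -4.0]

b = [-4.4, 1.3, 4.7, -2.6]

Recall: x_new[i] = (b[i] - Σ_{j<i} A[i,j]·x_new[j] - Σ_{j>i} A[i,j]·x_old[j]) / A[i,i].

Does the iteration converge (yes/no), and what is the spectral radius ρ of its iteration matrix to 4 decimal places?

Diagonal D = diag(4.2, 3.9, 0.9, -4); L, U strict lower/upper.
T_GS = -(D+L)⁻¹U: row 0 first, T[0,1] = -(3.3)/(4.2) = -0.7857; later rows by forward substitution.
  T[0,:] = [+0.0000  -0.7857  +0.7143  -0.8333]
  T[1,:] = [+0.0000  +0.7253  +0.0073  +1.4872]
  T[2,:] = [+0.0000  -1.6117  +0.9467  -2.6011]
  T[3,:] = [+0.0000  -0.7761  -0.1463  -1.9239]
|roots of det(T-λI)|: 1.4929, 1.1466, 0.0944, 0.0000.
ρ = 1.4929; 1.4929 > 1, so it fails to converge.

no, ρ = 1.4929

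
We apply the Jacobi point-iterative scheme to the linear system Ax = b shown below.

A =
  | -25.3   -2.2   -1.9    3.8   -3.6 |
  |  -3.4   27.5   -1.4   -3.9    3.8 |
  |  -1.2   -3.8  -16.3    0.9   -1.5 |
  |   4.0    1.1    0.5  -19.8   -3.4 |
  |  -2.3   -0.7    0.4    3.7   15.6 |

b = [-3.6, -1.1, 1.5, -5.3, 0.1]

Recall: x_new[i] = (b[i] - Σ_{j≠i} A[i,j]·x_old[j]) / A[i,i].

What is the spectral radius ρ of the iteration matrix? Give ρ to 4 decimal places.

Diagonal D = diag(-25.3, 27.5, -16.3, -19.8, 15.6); L, U strict lower/upper.
Jacobi: T = -D⁻¹(L+U), T[3,0] = -(4)/(-19.8) = +0.2020; T[3,3] = 0.
  T[0,:] = [+0.0000, -0.0870, -0.0751, +0.1502, -0.1423]
  T[1,:] = [+0.1236, +0.0000, +0.0509, +0.1418, -0.1382]
  T[2,:] = [-0.0736, -0.2331, +0.0000, +0.0552, -0.0920]
  T[3,:] = [+0.2020, +0.0556, +0.0253, +0.0000, -0.1717]
  T[4,:] = [+0.1474, +0.0449, -0.0256, -0.2372, +0.0000]
|eigenvalues of T|: 0.2278, 0.1552, 0.1351, 0.1351, 0.0956.
ρ(T) = max|λ| = 0.2278; 0.2278 < 1 ⇒ converges.

0.2278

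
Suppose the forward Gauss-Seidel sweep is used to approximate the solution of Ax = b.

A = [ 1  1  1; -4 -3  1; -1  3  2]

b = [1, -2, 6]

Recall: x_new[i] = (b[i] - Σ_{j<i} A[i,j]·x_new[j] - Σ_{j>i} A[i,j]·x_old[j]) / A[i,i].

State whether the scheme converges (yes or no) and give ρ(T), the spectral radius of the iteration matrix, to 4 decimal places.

no, ρ = 1.5598

Write A = D+L+U with D = diag(1, -3, 2).
GS T = -(D+L)⁻¹U: row 0 first, T[0,1] = -(1)/(1) = -1.0000; later rows by forward substitution.
  T[0,:] = [+0.0000  -1.0000  -1.0000]
  T[1,:] = [+0.0000  +1.3333  +1.6667]
  T[2,:] = [+0.0000  -2.5000  -3.0000]
eigenvalue magnitudes: 1.5598, 0.1069, 0.0000.
spectral radius ρ = 1.5598; 1.5598 > 1, so it fails to converge.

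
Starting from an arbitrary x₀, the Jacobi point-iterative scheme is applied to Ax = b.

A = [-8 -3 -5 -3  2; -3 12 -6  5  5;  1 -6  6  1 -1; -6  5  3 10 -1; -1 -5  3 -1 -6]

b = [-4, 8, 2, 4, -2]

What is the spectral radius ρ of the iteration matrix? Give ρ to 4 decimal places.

Write A = D+L+U with D = diag(-8, 12, 6, 10, -6).
Jacobi T = -D⁻¹(L+U): T[2,0] = -(1)/(6) = -0.1667; T[2,2] = 0.
  T[0,:] = [+0.0000  -0.3750  -0.6250  -0.3750  +0.2500]
  T[1,:] = [+0.2500  +0.0000  +0.5000  -0.4167  -0.4167]
  T[2,:] = [-0.1667  +1.0000  +0.0000  -0.1667  +0.1667]
  T[3,:] = [+0.6000  -0.5000  -0.3000  +0.0000  +0.1000]
  T[4,:] = [-0.1667  -0.8333  +0.5000  -0.1667  +0.0000]
moduli |λ_i(T)| = 1.1811, 0.9892, 0.5927, 0.5927, 0.3632.
spectral radius ρ = 1.1811; 1.1811 > 1 ⇒ diverges.

1.1811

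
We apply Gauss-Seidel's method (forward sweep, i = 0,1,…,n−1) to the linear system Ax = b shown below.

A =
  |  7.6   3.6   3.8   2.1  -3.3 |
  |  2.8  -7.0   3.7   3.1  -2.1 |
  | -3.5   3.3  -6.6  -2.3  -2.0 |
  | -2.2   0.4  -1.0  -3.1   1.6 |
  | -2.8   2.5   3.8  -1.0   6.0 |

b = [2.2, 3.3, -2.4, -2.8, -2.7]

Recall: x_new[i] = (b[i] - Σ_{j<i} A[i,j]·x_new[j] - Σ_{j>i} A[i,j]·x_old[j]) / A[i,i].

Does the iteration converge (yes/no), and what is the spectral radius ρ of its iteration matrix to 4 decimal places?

Write A = D+L+U with D = diag(7.6, -7, -6.6, -3.1, 6).
GS T = -(D+L)⁻¹U: row 0 first, T[0,3] = -(2.1)/(7.6) = -0.2763; later rows by forward substitution.
  T[0,:] = [+0.0000 -0.4737 -0.5000 -0.2763 +0.4342]
  T[1,:] = [+0.0000 -0.1895 +0.3286 +0.3323 -0.1263]
  T[2,:] = [+0.0000 +0.1565 +0.4294 -0.0358 -0.5965]
  T[3,:] = [+0.0000 +0.2612 +0.2587 +0.2505 +0.3841]
  T[4,:] = [+0.0000 -0.1977 -0.5991 -0.2030 +0.6970]
|roots of det(T-λI)|: 1.2140, 0.3703, 0.2162, 0.2162, 0.0000.
ρ(T) = max|λ| = 1.2140; 1.2140 > 1, so it fails to converge.

no, ρ = 1.2140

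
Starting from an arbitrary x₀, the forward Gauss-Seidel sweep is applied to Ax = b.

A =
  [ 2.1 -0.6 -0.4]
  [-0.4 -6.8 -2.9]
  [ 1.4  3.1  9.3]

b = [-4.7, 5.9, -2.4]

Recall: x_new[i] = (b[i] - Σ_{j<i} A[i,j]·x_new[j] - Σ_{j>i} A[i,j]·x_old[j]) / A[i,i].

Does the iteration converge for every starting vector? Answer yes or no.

Write A = D+L+U with D = diag(2.1, -6.8, 9.3).
T_GS = -(D+L)⁻¹U: row 0 first, T[0,1] = -(-0.6)/(2.1) = +0.2857; later rows by forward substitution.
  T[0,:] = [+0.0000 +0.2857 +0.1905]
  T[1,:] = [+0.0000 -0.0168 -0.4377]
  T[2,:] = [+0.0000 -0.0374 +0.1172]
|λ(T)| sorted: 0.1946, 0.0942, 0.0000.
ρ = 0.1946; 0.1946 < 1: convergent.

yes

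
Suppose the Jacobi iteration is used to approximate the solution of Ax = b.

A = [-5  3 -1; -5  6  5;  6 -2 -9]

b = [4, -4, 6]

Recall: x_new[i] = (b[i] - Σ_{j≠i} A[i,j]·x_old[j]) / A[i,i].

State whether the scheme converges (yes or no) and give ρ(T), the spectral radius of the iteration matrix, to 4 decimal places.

yes, ρ = 0.9325

Let D = diag(-5, 6, -9); L, U the strict triangles.
Jacobi T = -D⁻¹(L+U): T[2,0] = -(6)/(-9) = +0.6667; T[2,2] = 0.
  T[0,:] = [+0.0000  +0.6000  -0.2000]
  T[1,:] = [+0.8333  +0.0000  -0.8333]
  T[2,:] = [+0.6667  -0.2222  +0.0000]
|eigenvalues of T|: 0.9325, 0.5637, 0.5637.
spectral radius ρ = 0.9325; 0.9325 < 1: convergent.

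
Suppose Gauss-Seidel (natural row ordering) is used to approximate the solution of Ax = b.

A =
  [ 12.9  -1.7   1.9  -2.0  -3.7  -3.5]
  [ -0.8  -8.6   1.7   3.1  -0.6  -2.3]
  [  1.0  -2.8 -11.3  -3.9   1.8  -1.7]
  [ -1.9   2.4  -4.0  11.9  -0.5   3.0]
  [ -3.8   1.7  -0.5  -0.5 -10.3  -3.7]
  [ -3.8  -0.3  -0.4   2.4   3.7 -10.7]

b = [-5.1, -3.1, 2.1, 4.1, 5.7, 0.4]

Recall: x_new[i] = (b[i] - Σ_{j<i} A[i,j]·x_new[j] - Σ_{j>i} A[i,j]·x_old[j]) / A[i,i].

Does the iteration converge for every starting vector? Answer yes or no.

A = D + L + U where D = diag(12.9, -8.6, -11.3, 11.9, -10.3, -10.7).
T_GS = -(D+L)⁻¹U: row 0 first, T[0,5] = -(-3.5)/(12.9) = +0.2713; later rows by forward substitution.
  T[0,:] = [+0.0000, +0.1318, -0.1473, +0.1550, +0.2868, +0.2713]
  T[1,:] = [+0.0000, -0.0123, +0.2114, +0.3460, -0.0964, -0.2927]
  T[2,:] = [+0.0000, +0.0147, -0.0654, -0.4172, +0.2086, -0.0539]
  T[3,:] = [+0.0000, +0.0285, -0.0881, -0.1853, +0.1774, -0.1679]
  T[4,:] = [+0.0000, -0.0527, +0.0967, +0.0292, -0.1405, -0.4969]
  T[5,:] = [+0.0000, -0.0589, +0.0625, -0.0806, -0.1157, -0.2956]
eigenvalue magnitudes: 0.5855, 0.3190, 0.1626, 0.0666, 0.0238, 0.0000.
spectral radius ρ = 0.5855; 0.5855 < 1: convergent.

yes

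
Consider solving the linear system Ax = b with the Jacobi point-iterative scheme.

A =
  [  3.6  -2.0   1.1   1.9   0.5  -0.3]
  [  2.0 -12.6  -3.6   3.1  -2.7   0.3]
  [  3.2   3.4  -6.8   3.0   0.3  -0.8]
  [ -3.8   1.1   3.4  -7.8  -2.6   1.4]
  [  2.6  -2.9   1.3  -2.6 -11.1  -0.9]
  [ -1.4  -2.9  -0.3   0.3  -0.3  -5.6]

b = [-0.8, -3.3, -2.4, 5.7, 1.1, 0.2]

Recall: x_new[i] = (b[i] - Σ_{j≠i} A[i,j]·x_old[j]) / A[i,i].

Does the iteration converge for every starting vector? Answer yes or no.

A = D + L + U where D = diag(3.6, -12.6, -6.8, -7.8, -11.1, -5.6).
Jacobi T = -D⁻¹(L+U): T[0,5] = -(-0.3)/(3.6) = +0.0833; T[0,0] = 0.
  T[0,:] = [+0.0000 +0.5556 -0.3056 -0.5278 -0.1389 +0.0833]
  T[1,:] = [+0.1587 +0.0000 -0.2857 +0.2460 -0.2143 +0.0238]
  T[2,:] = [+0.4706 +0.5000 +0.0000 +0.4412 +0.0441 -0.1176]
  T[3,:] = [-0.4872 +0.1410 +0.4359 +0.0000 -0.3333 +0.1795]
  T[4,:] = [+0.2342 -0.2613 +0.1171 -0.2342 +0.0000 -0.0811]
  T[5,:] = [-0.2500 -0.5179 -0.0536 +0.0536 -0.0536 +0.0000]
|eigenvalues of T|: 0.8250, 0.6949, 0.6314, 0.6314, 0.3427, 0.0496.
spectral radius ρ = 0.8250; 0.8250 < 1, so it converges for any x₀.

yes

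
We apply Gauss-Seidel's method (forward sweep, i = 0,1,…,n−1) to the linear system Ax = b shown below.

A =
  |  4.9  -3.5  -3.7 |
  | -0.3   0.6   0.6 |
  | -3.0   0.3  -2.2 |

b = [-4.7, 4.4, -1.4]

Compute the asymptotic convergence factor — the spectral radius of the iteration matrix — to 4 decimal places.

1.4358

A = D + L + U where D = diag(4.9, 0.6, -2.2).
T_GS = -(D+L)⁻¹U: row 0 first, T[0,2] = -(-3.7)/(4.9) = +0.7551; later rows by forward substitution.
  T[0,:] = [+0.0000, +0.7143, +0.7551]
  T[1,:] = [+0.0000, +0.3571, -0.6224]
  T[2,:] = [+0.0000, -0.9253, -1.1146]
|eigenvalues of T|: 1.4358, 0.6784, 0.0000.
ρ(T) = max|λ| = 1.4358; 1.4358 > 1, so it fails to converge.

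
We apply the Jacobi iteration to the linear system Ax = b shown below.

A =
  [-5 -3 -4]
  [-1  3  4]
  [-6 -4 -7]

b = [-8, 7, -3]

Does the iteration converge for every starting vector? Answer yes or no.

Diagonal D = diag(-5, 3, -7); L, U strict lower/upper.
Jacobi T = -D⁻¹(L+U): T[0,1] = -(-3)/(-5) = -0.6000; T[0,0] = 0.
  T[0,:] = [+0.0000  -0.6000  -0.8000]
  T[1,:] = [+0.3333  +0.0000  -1.3333]
  T[2,:] = [-0.8571  -0.5714  +0.0000]
moduli |λ_i(T)| = 1.2890, 0.6842, 0.6048.
ρ = 1.2890; 1.2890 > 1, so it fails to converge.

no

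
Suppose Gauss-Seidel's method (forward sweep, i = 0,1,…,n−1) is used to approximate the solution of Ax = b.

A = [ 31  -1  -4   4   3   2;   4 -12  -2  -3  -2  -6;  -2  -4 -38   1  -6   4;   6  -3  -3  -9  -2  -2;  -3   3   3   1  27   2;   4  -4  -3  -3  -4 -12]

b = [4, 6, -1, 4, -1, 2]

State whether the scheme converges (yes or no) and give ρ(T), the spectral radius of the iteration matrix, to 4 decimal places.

Let D = diag(31, -12, -38, -9, 27, -12); L, U the strict triangles.
T_GS = -(D+L)⁻¹U: row 0 first, T[0,1] = -(-1)/(31) = +0.0323; later rows by forward substitution.
  T[0,:] = [+0.0000  +0.0323  +0.1290  -0.1290  -0.0968  -0.0645]
  T[1,:] = [+0.0000  +0.0108  -0.1237  -0.2930  -0.1989  -0.5215]
  T[2,:] = [+0.0000  -0.0028  +0.0062  +0.0640  -0.1319  +0.1636]
  T[3,:] = [+0.0000  +0.0189  +0.1252  -0.0097  -0.1765  -0.1459]
  T[4,:] = [+0.0000  +0.0020  +0.0227  +0.0115  +0.0325  -0.0361]
  T[5,:] = [+0.0000  +0.0025  +0.0438  +0.0373  +0.1003  +0.1599]
|eigenvalues of T|: 0.1724, 0.1080, 0.1080, 0.0556, 0.0069, 0.0000.
spectral radius ρ = 0.1724; 0.1724 < 1 ⇒ converges.

yes, ρ = 0.1724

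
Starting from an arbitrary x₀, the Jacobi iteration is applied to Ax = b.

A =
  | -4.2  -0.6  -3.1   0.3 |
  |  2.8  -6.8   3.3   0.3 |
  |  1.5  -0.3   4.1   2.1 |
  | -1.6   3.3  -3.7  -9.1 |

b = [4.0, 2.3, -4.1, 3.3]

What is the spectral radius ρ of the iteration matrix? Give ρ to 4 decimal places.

Split A = D + L + U, D = diag(-4.2, -6.8, 4.1, -9.1).
Jacobi: T = -D⁻¹(L+U), T[3,1] = -(3.3)/(-9.1) = +0.3626; T[3,3] = 0.
  T[0,:] = [+0.0000, -0.1429, -0.7381, +0.0714]
  T[1,:] = [+0.4118, +0.0000, +0.4853, +0.0441]
  T[2,:] = [-0.3659, +0.0732, +0.0000, -0.5122]
  T[3,:] = [-0.1758, +0.3626, -0.4066, +0.0000]
moduli |λ_i(T)| = 0.8326, 0.6180, 0.3197, 0.3197.
ρ(T) = max|λ| = 0.8326; 0.8326 < 1 ⇒ converges.

0.8326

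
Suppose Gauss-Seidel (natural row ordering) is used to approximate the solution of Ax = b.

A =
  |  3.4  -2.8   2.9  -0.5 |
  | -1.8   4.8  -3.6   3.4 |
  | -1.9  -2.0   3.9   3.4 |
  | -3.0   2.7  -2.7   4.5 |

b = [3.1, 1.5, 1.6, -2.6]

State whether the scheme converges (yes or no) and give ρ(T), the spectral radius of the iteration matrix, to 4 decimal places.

no, ρ = 1.1562

Diagonal D = diag(3.4, 4.8, 3.9, 4.5); L, U strict lower/upper.
T_GS = -(D+L)⁻¹U: row 0 first, T[0,3] = -(-0.5)/(3.4) = +0.1471; later rows by forward substitution.
  T[0,:] = [+0.0000 +0.8235 -0.8529 +0.1471]
  T[1,:] = [+0.0000 +0.3088 +0.4301 -0.6532]
  T[2,:] = [+0.0000 +0.5596 -0.1949 -1.1351]
  T[3,:] = [+0.0000 +0.6995 -0.9437 -0.1911]
eigenvalue magnitudes: 1.1562, 0.5572, 0.5572, 0.0000.
spectral radius ρ = 1.1562; 1.1562 > 1 ⇒ diverges.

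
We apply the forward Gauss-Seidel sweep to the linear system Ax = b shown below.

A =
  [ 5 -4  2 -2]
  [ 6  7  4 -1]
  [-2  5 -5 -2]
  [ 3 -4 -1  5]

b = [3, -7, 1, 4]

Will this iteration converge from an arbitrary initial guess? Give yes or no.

no

A = D + L + U where D = diag(5, 7, -5, 5).
T_GS = -(D+L)⁻¹U: row 0 first, T[0,2] = -(2)/(5) = -0.4000; later rows by forward substitution.
  T[0,:] = [+0.0000, +0.8000, -0.4000, +0.4000]
  T[1,:] = [+0.0000, -0.6857, -0.2286, -0.2000]
  T[2,:] = [+0.0000, -1.0057, -0.0686, -0.7600]
  T[3,:] = [+0.0000, -1.2297, +0.0434, -0.5520]
eigenvalue magnitudes: 1.3512, 0.2850, 0.2850, 0.0000.
ρ(T) = max|λ| = 1.3512; 1.3512 > 1: divergent.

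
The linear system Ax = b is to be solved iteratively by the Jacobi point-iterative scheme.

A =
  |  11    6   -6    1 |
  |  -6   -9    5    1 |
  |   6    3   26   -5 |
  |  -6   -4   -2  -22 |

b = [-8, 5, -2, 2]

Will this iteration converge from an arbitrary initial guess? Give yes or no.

Diagonal D = diag(11, -9, 26, -22); L, U strict lower/upper.
Jacobi: T = -D⁻¹(L+U), T[1,0] = -(-6)/(-9) = -0.6667; T[1,1] = 0.
  T[0,:] = [+0.0000  -0.5455  +0.5455  -0.0909]
  T[1,:] = [-0.6667  +0.0000  +0.5556  +0.1111]
  T[2,:] = [-0.2308  -0.1154  +0.0000  +0.1923]
  T[3,:] = [-0.2727  -0.1818  -0.0909  +0.0000]
moduli |λ_i(T)| = 0.6043, 0.4267, 0.3586, 0.3586.
ρ = 0.6043; 0.6043 < 1, so it converges for any x₀.

yes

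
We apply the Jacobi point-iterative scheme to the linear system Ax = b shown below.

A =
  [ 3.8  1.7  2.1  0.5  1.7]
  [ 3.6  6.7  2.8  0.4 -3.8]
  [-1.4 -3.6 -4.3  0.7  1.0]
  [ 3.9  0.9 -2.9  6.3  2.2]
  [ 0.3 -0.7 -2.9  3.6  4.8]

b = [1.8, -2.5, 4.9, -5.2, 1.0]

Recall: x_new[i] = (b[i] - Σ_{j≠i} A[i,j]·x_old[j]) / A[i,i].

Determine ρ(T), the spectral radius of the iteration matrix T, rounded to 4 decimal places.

Diagonal D = diag(3.8, 6.7, -4.3, 6.3, 4.8); L, U strict lower/upper.
T_J = -D⁻¹(L+U): T[1,2] = -(2.8)/(6.7) = -0.4179; T[1,1] = 0.
  T[0,:] = [+0.0000  -0.4474  -0.5526  -0.1316  -0.4474]
  T[1,:] = [-0.5373  +0.0000  -0.4179  -0.0597  +0.5672]
  T[2,:] = [-0.3256  -0.8372  +0.0000  +0.1628  +0.2326]
  T[3,:] = [-0.6190  -0.1429  +0.4603  +0.0000  -0.3492]
  T[4,:] = [-0.0625  +0.1458  +0.6042  -0.7500  +0.0000]
moduli |λ_i(T)| = 1.1726, 0.7878, 0.7817, 0.7415, 0.7415.
ρ = 1.1726; 1.1726 > 1: divergent.

1.1726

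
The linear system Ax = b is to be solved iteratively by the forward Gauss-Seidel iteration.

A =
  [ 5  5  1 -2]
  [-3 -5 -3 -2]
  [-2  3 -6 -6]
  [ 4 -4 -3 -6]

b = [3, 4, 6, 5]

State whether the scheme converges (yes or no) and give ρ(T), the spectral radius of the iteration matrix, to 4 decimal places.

no, ρ = 1.4280

Write A = D+L+U with D = diag(5, -5, -6, -6).
T_GS = -(D+L)⁻¹U: row 0 first, T[0,3] = -(-2)/(5) = +0.4000; later rows by forward substitution.
  T[0,:] = [+0.0000  -1.0000  -0.2000  +0.4000]
  T[1,:] = [+0.0000  +0.6000  -0.4800  -0.6400]
  T[2,:] = [+0.0000  +0.6333  -0.1733  -1.4533]
  T[3,:] = [+0.0000  -1.3833  +0.2733  +1.4200]
|λ(T)| sorted: 1.4280, 0.7785, 0.3598, 0.0000.
ρ = 1.4280; 1.4280 > 1 ⇒ diverges.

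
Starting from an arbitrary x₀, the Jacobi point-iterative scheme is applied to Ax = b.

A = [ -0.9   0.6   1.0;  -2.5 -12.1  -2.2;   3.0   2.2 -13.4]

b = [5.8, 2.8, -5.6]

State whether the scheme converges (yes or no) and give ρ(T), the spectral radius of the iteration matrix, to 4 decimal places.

yes, ρ = 0.4685

Write A = D+L+U with D = diag(-0.9, -12.1, -13.4).
T_J = -D⁻¹(L+U): T[1,2] = -(-2.2)/(-12.1) = -0.1818; T[1,1] = 0.
  T[0,:] = [+0.0000, +0.6667, +1.1111]
  T[1,:] = [-0.2066, +0.0000, -0.1818]
  T[2,:] = [+0.2239, +0.1642, +0.0000]
|eigenvalues of T|: 0.4685, 0.3720, 0.3720.
ρ(T) = max|λ| = 0.4685; 0.4685 < 1, so it converges for any x₀.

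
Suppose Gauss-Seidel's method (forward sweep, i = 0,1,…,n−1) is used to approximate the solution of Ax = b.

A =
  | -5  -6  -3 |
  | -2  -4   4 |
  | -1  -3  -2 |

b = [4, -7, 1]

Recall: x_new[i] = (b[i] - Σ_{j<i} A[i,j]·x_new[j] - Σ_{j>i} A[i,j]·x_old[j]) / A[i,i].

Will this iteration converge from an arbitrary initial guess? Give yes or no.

Write A = D+L+U with D = diag(-5, -4, -2).
Gauss-Seidel: T = -(D+L)⁻¹U, row 0 first, T[0,2] = -(-3)/(-5) = -0.6000; later rows by forward substitution.
  T[0,:] = [+0.0000, -1.2000, -0.6000]
  T[1,:] = [+0.0000, +0.6000, +1.3000]
  T[2,:] = [+0.0000, -0.3000, -1.6500]
|eigenvalues of T|: 1.4607, 0.4107, 0.0000.
ρ(T) = max|λ| = 1.4607; 1.4607 > 1 ⇒ diverges.

no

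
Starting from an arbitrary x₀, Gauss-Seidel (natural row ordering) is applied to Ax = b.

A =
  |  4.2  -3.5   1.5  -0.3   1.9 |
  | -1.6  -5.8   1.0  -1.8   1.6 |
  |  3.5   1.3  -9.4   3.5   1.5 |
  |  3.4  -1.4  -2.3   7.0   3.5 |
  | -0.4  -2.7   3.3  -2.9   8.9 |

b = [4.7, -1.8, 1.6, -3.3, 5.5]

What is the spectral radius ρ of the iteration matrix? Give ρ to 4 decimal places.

Diagonal D = diag(4.2, -5.8, -9.4, 7, 8.9); L, U strict lower/upper.
T_GS = -(D+L)⁻¹U: row 0 first, T[0,2] = -(1.5)/(4.2) = -0.3571; later rows by forward substitution.
  T[0,:] = [+0.0000  +0.8333  -0.3571  +0.0714  -0.4524]
  T[1,:] = [+0.0000  -0.2299  +0.2709  -0.3300  +0.4007]
  T[2,:] = [+0.0000  +0.2785  -0.0955  +0.3533  +0.0465]
  T[3,:] = [+0.0000  -0.3592  +0.1963  +0.0154  -0.1848]
  T[4,:] = [+0.0000  -0.2526  +0.1655  -0.2229  +0.0237]
|eigenvalues of T|: 0.6208, 0.2902, 0.1068, 0.0625, 0.0000.
ρ = 0.6208; 0.6208 < 1 ⇒ converges.

0.6208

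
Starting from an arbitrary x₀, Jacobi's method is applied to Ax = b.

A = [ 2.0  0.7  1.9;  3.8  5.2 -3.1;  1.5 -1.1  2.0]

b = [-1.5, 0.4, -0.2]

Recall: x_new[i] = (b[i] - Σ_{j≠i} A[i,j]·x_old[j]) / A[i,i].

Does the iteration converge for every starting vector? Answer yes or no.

no

Write A = D+L+U with D = diag(2, 5.2, 2).
Jacobi: T = -D⁻¹(L+U), T[2,1] = -(-1.1)/(2) = +0.5500; T[2,2] = 0.
  T[0,:] = [+0.0000  -0.3500  -0.9500]
  T[1,:] = [-0.7308  +0.0000  +0.5962]
  T[2,:] = [-0.7500  +0.5500  +0.0000]
|eigenvalues of T|: 1.3069, 0.7764, 0.5305.
ρ(T) = max|λ| = 1.3069; 1.3069 > 1, so it fails to converge.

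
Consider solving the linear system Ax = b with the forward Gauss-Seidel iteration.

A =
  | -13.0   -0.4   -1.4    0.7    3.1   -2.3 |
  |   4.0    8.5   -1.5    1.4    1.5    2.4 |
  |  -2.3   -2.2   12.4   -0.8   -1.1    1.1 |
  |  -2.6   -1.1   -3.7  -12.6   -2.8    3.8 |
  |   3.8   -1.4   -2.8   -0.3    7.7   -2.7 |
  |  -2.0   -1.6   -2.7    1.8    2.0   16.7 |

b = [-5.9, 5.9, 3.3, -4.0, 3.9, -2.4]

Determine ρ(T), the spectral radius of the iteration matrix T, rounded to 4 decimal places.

Split A = D + L + U, D = diag(-13, 8.5, 12.4, -12.6, 7.7, 16.7).
T_GS = -(D+L)⁻¹U: row 0 first, T[0,3] = -(0.7)/(-13) = +0.0538; later rows by forward substitution.
  T[0,:] = [+0.0000, -0.0308, -0.1077, +0.0538, +0.2385, -0.1769]
  T[1,:] = [+0.0000, +0.0145, +0.2271, -0.1900, -0.2887, -0.1991]
  T[2,:] = [+0.0000, -0.0031, +0.0203, +0.0408, +0.0817, -0.1568]
  T[3,:] = [+0.0000, +0.0060, -0.0036, -0.0065, -0.2702, +0.4015]
  T[4,:] = [+0.0000, +0.0169, +0.1017, -0.0465, -0.1510, +0.3604]
  T[5,:] = [+0.0000, -0.0055, +0.0004, +0.0011, +0.0613, -0.1521]
moduli |λ_i(T)| = 0.3332, 0.0826, 0.0735, 0.0735, 0.0220, 0.0000.
ρ = 0.3332; 0.3332 < 1, so it converges for any x₀.

0.3332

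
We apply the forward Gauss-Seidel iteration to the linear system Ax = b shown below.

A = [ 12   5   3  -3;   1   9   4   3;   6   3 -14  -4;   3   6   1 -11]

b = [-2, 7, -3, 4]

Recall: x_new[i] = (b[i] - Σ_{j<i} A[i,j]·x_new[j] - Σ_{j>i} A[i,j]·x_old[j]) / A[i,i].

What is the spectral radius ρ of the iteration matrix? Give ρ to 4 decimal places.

0.6204

A = D + L + U where D = diag(12, 9, -14, -11).
GS T = -(D+L)⁻¹U: row 0 first, T[0,3] = -(-3)/(12) = +0.2500; later rows by forward substitution.
  T[0,:] = [+0.0000, -0.4167, -0.2500, +0.2500]
  T[1,:] = [+0.0000, +0.0463, -0.4167, -0.3611]
  T[2,:] = [+0.0000, -0.1687, -0.1964, -0.2560]
  T[3,:] = [+0.0000, -0.1037, -0.3133, -0.1521]
|eigenvalues of T|: 0.6204, 0.2045, 0.1137, 0.0000.
ρ = 0.6204; 0.6204 < 1 ⇒ converges.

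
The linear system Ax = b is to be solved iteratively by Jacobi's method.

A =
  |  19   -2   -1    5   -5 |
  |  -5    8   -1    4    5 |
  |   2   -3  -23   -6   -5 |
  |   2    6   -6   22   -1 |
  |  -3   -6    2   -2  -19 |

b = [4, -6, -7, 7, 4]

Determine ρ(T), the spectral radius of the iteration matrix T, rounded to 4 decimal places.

0.6235

Diagonal D = diag(19, 8, -23, 22, -19); L, U strict lower/upper.
Jacobi: T = -D⁻¹(L+U), T[1,2] = -(-1)/(8) = +0.1250; T[1,1] = 0.
  T[0,:] = [+0.0000 +0.1053 +0.0526 -0.2632 +0.2632]
  T[1,:] = [+0.6250 +0.0000 +0.1250 -0.5000 -0.6250]
  T[2,:] = [+0.0870 -0.1304 +0.0000 -0.2609 -0.2174]
  T[3,:] = [-0.0909 -0.2727 +0.2727 +0.0000 +0.0455]
  T[4,:] = [-0.1579 -0.3158 +0.1053 -0.1053 +0.0000]
|eigenvalues of T|: 0.6235, 0.5025, 0.2475, 0.2475, 0.0309.
spectral radius ρ = 0.6235; 0.6235 < 1 ⇒ converges.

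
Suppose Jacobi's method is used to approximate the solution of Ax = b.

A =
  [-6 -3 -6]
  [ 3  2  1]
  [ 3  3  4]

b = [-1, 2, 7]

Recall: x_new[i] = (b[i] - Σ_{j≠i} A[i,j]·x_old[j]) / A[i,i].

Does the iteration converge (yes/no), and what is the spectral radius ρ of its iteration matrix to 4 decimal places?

no, ρ = 1.6362

Let D = diag(-6, 2, 4); L, U the strict triangles.
Jacobi: T = -D⁻¹(L+U), T[1,0] = -(3)/(2) = -1.5000; T[1,1] = 0.
  T[0,:] = [+0.0000, -0.5000, -1.0000]
  T[1,:] = [-1.5000, +0.0000, -0.5000]
  T[2,:] = [-0.7500, -0.7500, +0.0000]
moduli |λ_i(T)| = 1.6362, 0.8956, 0.8956.
ρ(T) = max|λ| = 1.6362; 1.6362 > 1: divergent.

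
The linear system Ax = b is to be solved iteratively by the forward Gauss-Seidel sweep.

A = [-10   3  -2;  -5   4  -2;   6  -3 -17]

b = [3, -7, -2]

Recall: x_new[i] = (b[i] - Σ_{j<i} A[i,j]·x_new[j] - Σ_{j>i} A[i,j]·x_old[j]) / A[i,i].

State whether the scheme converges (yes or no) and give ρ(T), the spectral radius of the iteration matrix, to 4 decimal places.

Split A = D + L + U, D = diag(-10, 4, -17).
T_GS = -(D+L)⁻¹U: row 0 first, T[0,2] = -(-2)/(-10) = -0.2000; later rows by forward substitution.
  T[0,:] = [+0.0000, +0.3000, -0.2000]
  T[1,:] = [+0.0000, +0.3750, +0.2500]
  T[2,:] = [+0.0000, +0.0397, -0.1147]
eigenvalue magnitudes: 0.3945, 0.1342, 0.0000.
ρ(T) = max|λ| = 0.3945; 0.3945 < 1, so it converges for any x₀.

yes, ρ = 0.3945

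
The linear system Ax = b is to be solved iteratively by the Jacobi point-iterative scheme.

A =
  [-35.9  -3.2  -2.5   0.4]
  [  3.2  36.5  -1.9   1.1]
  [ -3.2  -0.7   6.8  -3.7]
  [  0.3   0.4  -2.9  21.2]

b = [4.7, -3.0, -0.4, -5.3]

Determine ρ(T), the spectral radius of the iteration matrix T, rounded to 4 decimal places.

0.2291

Let D = diag(-35.9, 36.5, 6.8, 21.2); L, U the strict triangles.
Jacobi T = -D⁻¹(L+U): T[1,3] = -(1.1)/(36.5) = -0.0301; T[1,1] = 0.
  T[0,:] = [+0.0000, -0.0891, -0.0696, +0.0111]
  T[1,:] = [-0.0877, +0.0000, +0.0521, -0.0301]
  T[2,:] = [+0.4706, +0.1029, +0.0000, +0.5441]
  T[3,:] = [-0.0142, -0.0189, +0.1368, +0.0000]
|roots of det(T-λI)|: 0.2291, 0.1912, 0.1207, 0.0829.
spectral radius ρ = 0.2291; 0.2291 < 1: convergent.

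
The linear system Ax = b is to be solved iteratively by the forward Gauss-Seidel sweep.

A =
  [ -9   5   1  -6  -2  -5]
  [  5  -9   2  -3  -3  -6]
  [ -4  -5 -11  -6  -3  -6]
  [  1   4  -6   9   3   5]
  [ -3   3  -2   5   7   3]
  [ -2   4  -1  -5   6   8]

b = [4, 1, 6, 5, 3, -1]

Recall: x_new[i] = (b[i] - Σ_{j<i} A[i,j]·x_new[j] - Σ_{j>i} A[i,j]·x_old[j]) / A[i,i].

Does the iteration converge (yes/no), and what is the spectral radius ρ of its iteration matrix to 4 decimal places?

no, ρ = 1.2797

Split A = D + L + U, D = diag(-9, -9, -11, 9, 7, 8).
T_GS = -(D+L)⁻¹U: row 0 first, T[0,2] = -(1)/(-9) = +0.1111; later rows by forward substitution.
  T[0,:] = [+0.0000, +0.5556, +0.1111, -0.6667, -0.2222, -0.5556]
  T[1,:] = [+0.0000, +0.3086, +0.2840, -0.7037, -0.4568, -0.9753]
  T[2,:] = [+0.0000, -0.3423, -0.1695, +0.0168, +0.0157, +0.0999]
  T[3,:] = [+0.0000, -0.4271, -0.2515, +0.3981, -0.0951, +0.0062]
  T[4,:] = [+0.0000, +0.3131, +0.0572, -0.2636, +0.1730, -0.2246]
  T[5,:] = [+0.0000, -0.5600, -0.3355, +0.6338, -0.0144, +0.5336]
|roots of det(T-λI)|: 1.2797, 0.3818, 0.2148, 0.1514, 0.1514, 0.0000.
spectral radius ρ = 1.2797; 1.2797 > 1: divergent.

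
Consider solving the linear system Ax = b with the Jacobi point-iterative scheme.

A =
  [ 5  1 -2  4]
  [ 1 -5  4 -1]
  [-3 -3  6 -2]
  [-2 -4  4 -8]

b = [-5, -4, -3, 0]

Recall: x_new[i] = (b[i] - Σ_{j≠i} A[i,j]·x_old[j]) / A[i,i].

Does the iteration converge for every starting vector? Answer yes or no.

no

Let D = diag(5, -5, 6, -8); L, U the strict triangles.
Jacobi T = -D⁻¹(L+U): T[3,2] = -(4)/(-8) = +0.5000; T[3,3] = 0.
  T[0,:] = [+0.0000  -0.2000  +0.4000  -0.8000]
  T[1,:] = [+0.2000  +0.0000  +0.8000  -0.2000]
  T[2,:] = [+0.5000  +0.5000  +0.0000  +0.3333]
  T[3,:] = [-0.2500  -0.5000  +0.5000  +0.0000]
|roots of det(T-λI)|: 1.1783, 0.7793, 0.2254, 0.2254.
ρ(T) = max|λ| = 1.1783; 1.1783 > 1 ⇒ diverges.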